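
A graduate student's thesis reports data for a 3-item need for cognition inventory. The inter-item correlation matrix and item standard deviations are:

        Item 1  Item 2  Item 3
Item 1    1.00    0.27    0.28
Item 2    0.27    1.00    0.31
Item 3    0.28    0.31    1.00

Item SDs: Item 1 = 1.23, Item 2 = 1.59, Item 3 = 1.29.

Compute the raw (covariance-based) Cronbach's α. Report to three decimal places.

Σσ²ᵢ = 1.23² + 1.59² + 1.29² = 5.7051
Covariances σ_ij = r_ij · s_i · s_j:
  σ(Item 1,Item 2) = 0.27 × 1.23 × 1.59 = 0.5280
  σ(Item 1,Item 3) = 0.28 × 1.23 × 1.29 = 0.4443
  σ(Item 2,Item 3) = 0.31 × 1.59 × 1.29 = 0.6358
σ²_T = Σσ²ᵢ + 2·Σσ_ij = 5.7051 + 2 × 1.6081 = 8.9213
α = (3/2)·(1 − 5.7051/8.9213) = 0.541

Cronbach's α = 0.541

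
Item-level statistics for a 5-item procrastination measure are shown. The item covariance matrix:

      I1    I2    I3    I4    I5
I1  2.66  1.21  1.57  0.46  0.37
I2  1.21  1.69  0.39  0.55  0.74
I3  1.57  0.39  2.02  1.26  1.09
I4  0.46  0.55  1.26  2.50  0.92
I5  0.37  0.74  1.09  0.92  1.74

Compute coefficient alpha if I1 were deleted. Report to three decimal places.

Remaining items: I2, I3, I4, I5 (k = 4).
Σσᵢ² = 1.69 + 2.02 + 2.50 + 1.74 = 7.95
Var(T) = 7.95 + 2 × 4.95 = 17.85
α (item deleted) = (4/3)·(1 − 7.95/17.85) = 0.739

coefficient alpha = 0.739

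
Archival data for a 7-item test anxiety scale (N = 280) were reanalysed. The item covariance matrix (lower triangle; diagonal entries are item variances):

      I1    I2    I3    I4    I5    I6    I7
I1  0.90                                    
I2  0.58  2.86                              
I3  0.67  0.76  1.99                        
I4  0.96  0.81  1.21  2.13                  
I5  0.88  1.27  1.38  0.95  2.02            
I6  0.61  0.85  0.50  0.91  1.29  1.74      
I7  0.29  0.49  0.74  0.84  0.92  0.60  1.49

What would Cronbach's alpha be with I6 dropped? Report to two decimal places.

Remaining items: I1, I2, I3, I4, I5, I7 (k = 6).
Σσᵢ² = 0.90 + 2.86 + 1.99 + 2.13 + 2.02 + 1.49 = 11.39
Var(T) = 11.39 + 2 × 12.75 = 36.89
α (item deleted) = (6/5)·(1 − 11.39/36.89) = 0.83

Cronbach's alpha = 0.83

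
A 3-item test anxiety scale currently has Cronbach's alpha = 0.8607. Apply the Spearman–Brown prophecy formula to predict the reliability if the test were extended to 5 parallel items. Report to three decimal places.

Length factor m = 5/3 = 1.6667
α' = m·α / (1 + (m−1)·α)
   = 5/3 × 0.8607 / (1 + (5/3 − 1) × 0.8607)
   = 1.4345 / 1.5738 = 0.911

predicted reliability = 0.911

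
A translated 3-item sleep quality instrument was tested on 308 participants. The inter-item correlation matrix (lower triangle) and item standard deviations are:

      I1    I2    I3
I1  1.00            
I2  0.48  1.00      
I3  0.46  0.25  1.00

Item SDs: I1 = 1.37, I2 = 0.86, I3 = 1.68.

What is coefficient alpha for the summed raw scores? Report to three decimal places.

α = 0.633

Σσ²ᵢ = 1.37² + 0.86² + 1.68² = 5.4389
Covariances σ_ij = r_ij · s_i · s_j:
  σ(I1,I2) = 0.48 × 1.37 × 0.86 = 0.5655
  σ(I1,I3) = 0.46 × 1.37 × 1.68 = 1.0587
  σ(I2,I3) = 0.25 × 0.86 × 1.68 = 0.3612
σ²_T = Σσ²ᵢ + 2·Σσ_ij = 5.4389 + 2 × 1.9854 = 9.4097
α = (3/2)·(1 − 5.4389/9.4097) = 0.633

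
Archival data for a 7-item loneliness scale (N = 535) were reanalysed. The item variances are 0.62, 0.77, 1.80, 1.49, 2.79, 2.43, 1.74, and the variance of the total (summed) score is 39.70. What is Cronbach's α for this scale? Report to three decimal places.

Cronbach's α = 0.825

sum of item variances = 0.62 + 0.77 + 1.80 + 1.49 + 2.79 + 2.43 + 1.74 = 11.64
α = (k/(k−1))·(1 − sum of item variances/total variance) = (7/6)·(1 − 11.64/39.70) = 0.825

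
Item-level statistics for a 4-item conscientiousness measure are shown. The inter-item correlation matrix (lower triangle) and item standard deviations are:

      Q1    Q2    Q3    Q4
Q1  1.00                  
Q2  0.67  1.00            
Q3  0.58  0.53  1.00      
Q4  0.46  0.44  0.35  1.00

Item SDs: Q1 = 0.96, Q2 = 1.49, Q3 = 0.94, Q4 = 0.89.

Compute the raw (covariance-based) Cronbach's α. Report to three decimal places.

Σσ²ᵢ = 0.96² + 1.49² + 0.94² + 0.89² = 4.8174
Covariances σ_ij = r_ij · s_i · s_j:
  σ(Q1,Q2) = 0.67 × 0.96 × 1.49 = 0.9584
  σ(Q1,Q3) = 0.58 × 0.96 × 0.94 = 0.5234
  σ(Q1,Q4) = 0.46 × 0.96 × 0.89 = 0.3930
  σ(Q2,Q3) = 0.53 × 1.49 × 0.94 = 0.7423
  σ(Q2,Q4) = 0.44 × 1.49 × 0.89 = 0.5835
  σ(Q3,Q4) = 0.35 × 0.94 × 0.89 = 0.2928
σ²_T = Σσ²ᵢ + 2·Σσ_ij = 4.8174 + 2 × 3.4934 = 11.8042
α = (4/3)·(1 − 4.8174/11.8042) = 0.789

α = 0.789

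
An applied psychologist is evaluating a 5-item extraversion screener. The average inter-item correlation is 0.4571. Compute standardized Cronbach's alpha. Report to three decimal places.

Standardized α = k·r̄ / (1 + (k−1)·r̄) = 5 × 0.4571 / (1 + 4 × 0.4571)
  = 2.2855 / 2.8284 = 0.808

α = 0.808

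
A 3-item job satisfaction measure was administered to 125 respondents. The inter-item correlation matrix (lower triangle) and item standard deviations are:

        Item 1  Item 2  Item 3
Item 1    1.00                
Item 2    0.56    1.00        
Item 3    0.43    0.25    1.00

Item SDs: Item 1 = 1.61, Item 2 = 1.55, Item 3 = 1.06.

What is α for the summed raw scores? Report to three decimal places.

Σσ²ᵢ = 1.61² + 1.55² + 1.06² = 6.1182
Covariances σ_ij = r_ij · s_i · s_j:
  σ(Item 1,Item 2) = 0.56 × 1.61 × 1.55 = 1.3975
  σ(Item 1,Item 3) = 0.43 × 1.61 × 1.06 = 0.7338
  σ(Item 2,Item 3) = 0.25 × 1.55 × 1.06 = 0.4108
σ²_T = Σσ²ᵢ + 2·Σσ_ij = 6.1182 + 2 × 2.5421 = 11.2024
α = (3/2)·(1 − 6.1182/11.2024) = 0.681

α = 0.681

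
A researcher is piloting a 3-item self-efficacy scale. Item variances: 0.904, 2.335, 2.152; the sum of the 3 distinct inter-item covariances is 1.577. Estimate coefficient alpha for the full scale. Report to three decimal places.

sum of item variances = 0.904 + 2.335 + 2.152 = 5.391
Sum of distinct covariances = 1.577
Var(T) = sum of item variances + 2·Σcov = 5.391 + 2 × 1.577 = 8.545
α = (3/2)·(1 − 5.391/8.545) = 0.554

α = 0.554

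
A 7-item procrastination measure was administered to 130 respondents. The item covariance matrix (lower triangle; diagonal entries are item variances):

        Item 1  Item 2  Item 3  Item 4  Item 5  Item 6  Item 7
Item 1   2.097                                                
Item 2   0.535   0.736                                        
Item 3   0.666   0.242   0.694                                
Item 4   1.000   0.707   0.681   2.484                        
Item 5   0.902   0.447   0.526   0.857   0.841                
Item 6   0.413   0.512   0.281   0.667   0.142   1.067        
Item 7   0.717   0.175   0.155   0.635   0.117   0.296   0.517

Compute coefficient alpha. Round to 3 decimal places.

Σσ²ᵢ = 2.097 + 0.736 + 0.694 + 2.484 + 0.841 + 1.067 + 0.517 = 8.436
Sum of off-diagonal covariances = 10.673
Var(T) = 8.436 + 2 × 10.673 = 29.782
α = (k/(k−1))·(1 − Σσ²ᵢ/Var(T)) = (7/6)·(1 − 8.436/29.782) = 0.836

coefficient alpha = 0.836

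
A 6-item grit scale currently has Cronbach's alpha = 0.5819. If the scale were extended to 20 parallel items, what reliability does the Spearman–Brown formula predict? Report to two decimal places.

predicted reliability = 0.82

Length factor m = 20/6 = 3.3333
α' = m·α / (1 + (m−1)·α)
   = 20/6 × 0.5819 / (1 + (20/6 − 1) × 0.5819)
   = 1.9397 / 2.3578 = 0.82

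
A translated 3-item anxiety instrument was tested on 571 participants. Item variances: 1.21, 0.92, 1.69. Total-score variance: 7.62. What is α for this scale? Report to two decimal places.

Σσᵢ² = 1.21 + 0.92 + 1.69 = 3.82
α = (k/(k−1))·(1 − Σσᵢ²/σ²_total) = (3/2)·(1 − 3.82/7.62) = 0.75

α = 0.75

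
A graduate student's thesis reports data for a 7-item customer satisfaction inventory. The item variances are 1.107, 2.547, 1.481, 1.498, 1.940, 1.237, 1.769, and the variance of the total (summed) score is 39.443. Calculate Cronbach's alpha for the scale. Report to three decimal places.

ΣVar(i) = 1.107 + 2.547 + 1.481 + 1.498 + 1.940 + 1.237 + 1.769 = 11.579
α = (k/(k−1))·(1 − ΣVar(i)/σ²_total) = (7/6)·(1 − 11.579/39.443) = 0.824

Cronbach's alpha = 0.824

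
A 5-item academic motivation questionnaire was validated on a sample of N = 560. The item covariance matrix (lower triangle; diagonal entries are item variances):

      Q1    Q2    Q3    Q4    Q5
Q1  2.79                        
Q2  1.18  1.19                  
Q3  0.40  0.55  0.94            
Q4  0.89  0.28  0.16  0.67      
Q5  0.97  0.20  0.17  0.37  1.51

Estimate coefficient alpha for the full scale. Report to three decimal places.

Σσ²ᵢ = 2.79 + 1.19 + 0.94 + 0.67 + 1.51 = 7.10
Σ_{i<j} σ_ij = 5.17
total variance = 7.10 + 2 × 5.17 = 17.44
α = (k/(k−1))·(1 − Σσ²ᵢ/total variance) = (5/4)·(1 − 7.10/17.44) = 0.741

α = 0.741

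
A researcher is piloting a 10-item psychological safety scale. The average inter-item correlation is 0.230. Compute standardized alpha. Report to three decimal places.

standardized alpha = 0.749

Standardized α = k·r̄ / (1 + (k−1)·r̄) = 10 × 0.230 / (1 + 9 × 0.230)
  = 2.3000 / 3.0700 = 0.749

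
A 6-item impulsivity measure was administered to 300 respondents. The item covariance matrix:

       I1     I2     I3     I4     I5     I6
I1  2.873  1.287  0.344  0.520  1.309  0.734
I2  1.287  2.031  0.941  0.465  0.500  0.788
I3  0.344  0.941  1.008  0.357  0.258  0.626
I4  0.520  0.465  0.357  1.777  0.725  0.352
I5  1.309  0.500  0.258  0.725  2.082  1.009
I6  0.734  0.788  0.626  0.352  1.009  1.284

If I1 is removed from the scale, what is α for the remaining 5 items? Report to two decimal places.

α = 0.74

Remaining items: I2, I3, I4, I5, I6 (k = 5).
sum of item variances = 2.031 + 1.008 + 1.777 + 2.082 + 1.284 = 8.182
σ²_total = 8.182 + 2 × 6.021 = 20.224
α (item deleted) = (5/4)·(1 − 8.182/20.224) = 0.74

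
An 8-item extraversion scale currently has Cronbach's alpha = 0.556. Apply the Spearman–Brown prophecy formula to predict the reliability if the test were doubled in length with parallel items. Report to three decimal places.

Length factor m = 2
α' = m·α / (1 + (m−1)·α)
   = 2 × 0.556 / (1 + (2 − 1) × 0.556)
   = 1.1120 / 1.5560 = 0.715

predicted reliability = 0.715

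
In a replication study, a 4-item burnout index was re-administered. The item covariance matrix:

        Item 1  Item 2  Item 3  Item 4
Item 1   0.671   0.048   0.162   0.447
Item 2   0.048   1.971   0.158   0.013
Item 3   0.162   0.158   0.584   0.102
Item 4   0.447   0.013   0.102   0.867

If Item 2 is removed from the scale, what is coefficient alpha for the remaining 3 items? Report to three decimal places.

α = 0.602

Remaining items: Item 1, Item 3, Item 4 (k = 3).
Σσ²ᵢ = 0.671 + 0.584 + 0.867 = 2.122
Var(T) = 2.122 + 2 × 0.711 = 3.544
α (item deleted) = (3/2)·(1 − 2.122/3.544) = 0.602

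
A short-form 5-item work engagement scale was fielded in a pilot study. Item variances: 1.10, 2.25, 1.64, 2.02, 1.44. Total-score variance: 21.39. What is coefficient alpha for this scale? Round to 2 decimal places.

α = 0.76

ΣVar(i) = 1.10 + 2.25 + 1.64 + 2.02 + 1.44 = 8.45
α = (k/(k−1))·(1 − ΣVar(i)/σ²_total) = (5/4)·(1 − 8.45/21.39) = 0.76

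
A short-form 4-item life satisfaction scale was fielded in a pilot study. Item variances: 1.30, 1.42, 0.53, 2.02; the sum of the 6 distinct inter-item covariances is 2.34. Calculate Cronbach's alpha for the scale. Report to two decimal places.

Σσ²ᵢ = 1.30 + 1.42 + 0.53 + 2.02 = 5.27
Sum of distinct covariances = 2.34
Var(T) = Σσ²ᵢ + 2·Σcov = 5.27 + 2 × 2.34 = 9.95
α = (4/3)·(1 − 5.27/9.95) = 0.63

Cronbach's alpha = 0.63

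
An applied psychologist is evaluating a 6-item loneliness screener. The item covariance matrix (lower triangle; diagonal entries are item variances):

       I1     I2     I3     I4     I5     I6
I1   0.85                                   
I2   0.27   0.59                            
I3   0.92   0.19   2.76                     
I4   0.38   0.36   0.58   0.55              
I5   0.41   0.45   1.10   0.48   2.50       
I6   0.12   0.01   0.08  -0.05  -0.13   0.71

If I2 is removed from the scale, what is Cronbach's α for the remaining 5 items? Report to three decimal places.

Cronbach's α = 0.642

Remaining items: I1, I3, I4, I5, I6 (k = 5).
sum of item variances = 0.85 + 2.76 + 0.55 + 2.50 + 0.71 = 7.37
total variance = 7.37 + 2 × 3.89 = 15.15
α (item deleted) = (5/4)·(1 − 7.37/15.15) = 0.642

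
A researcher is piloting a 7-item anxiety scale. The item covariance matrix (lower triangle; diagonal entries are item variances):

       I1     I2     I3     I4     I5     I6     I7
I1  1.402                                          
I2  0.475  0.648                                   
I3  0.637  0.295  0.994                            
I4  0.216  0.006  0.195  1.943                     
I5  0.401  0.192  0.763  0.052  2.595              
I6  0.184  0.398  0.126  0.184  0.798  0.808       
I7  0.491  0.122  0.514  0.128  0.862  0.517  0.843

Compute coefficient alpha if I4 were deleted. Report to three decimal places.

α = 0.780

Remaining items: I1, I2, I3, I5, I6, I7 (k = 6).
Σσᵢ² = 1.402 + 0.648 + 0.994 + 2.595 + 0.808 + 0.843 = 7.290
σ²_T = 7.290 + 2 × 6.775 = 20.840
α (item deleted) = (6/5)·(1 − 7.290/20.840) = 0.780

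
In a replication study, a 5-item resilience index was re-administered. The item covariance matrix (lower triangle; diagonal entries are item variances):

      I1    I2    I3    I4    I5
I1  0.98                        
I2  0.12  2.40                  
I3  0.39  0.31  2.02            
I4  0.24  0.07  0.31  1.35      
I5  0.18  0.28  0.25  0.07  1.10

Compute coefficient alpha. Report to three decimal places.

Σσ²ᵢ = 0.98 + 2.40 + 2.02 + 1.35 + 1.10 = 7.85
Sum of the distinct covariances = 2.22
total variance = 7.85 + 2 × 2.22 = 12.29
α = (k/(k−1))·(1 − Σσ²ᵢ/total variance) = (5/4)·(1 − 7.85/12.29) = 0.452

α = 0.452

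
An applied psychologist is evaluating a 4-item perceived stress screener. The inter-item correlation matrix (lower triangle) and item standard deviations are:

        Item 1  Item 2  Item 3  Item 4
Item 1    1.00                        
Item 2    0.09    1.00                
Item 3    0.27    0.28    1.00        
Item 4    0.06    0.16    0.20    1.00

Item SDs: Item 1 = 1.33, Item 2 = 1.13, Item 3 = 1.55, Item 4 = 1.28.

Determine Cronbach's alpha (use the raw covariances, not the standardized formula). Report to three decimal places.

Σσ²ᵢ = 1.33² + 1.13² + 1.55² + 1.28² = 7.0867
Covariances σ_ij = r_ij · s_i · s_j:
  σ(Item 1,Item 2) = 0.09 × 1.33 × 1.13 = 0.1353
  σ(Item 1,Item 3) = 0.27 × 1.33 × 1.55 = 0.5566
  σ(Item 1,Item 4) = 0.06 × 1.33 × 1.28 = 0.1021
  σ(Item 2,Item 3) = 0.28 × 1.13 × 1.55 = 0.4904
  σ(Item 2,Item 4) = 0.16 × 1.13 × 1.28 = 0.2314
  σ(Item 3,Item 4) = 0.20 × 1.55 × 1.28 = 0.3968
σ²_T = Σσ²ᵢ + 2·Σσ_ij = 7.0867 + 2 × 1.9126 = 10.9119
α = (4/3)·(1 − 7.0867/10.9119) = 0.467

Cronbach's alpha = 0.467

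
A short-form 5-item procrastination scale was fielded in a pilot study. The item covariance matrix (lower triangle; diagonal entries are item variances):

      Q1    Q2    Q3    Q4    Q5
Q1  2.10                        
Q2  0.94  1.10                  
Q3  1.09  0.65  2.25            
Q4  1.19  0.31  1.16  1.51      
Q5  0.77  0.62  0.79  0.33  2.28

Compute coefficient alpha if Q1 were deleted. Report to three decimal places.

Remaining items: Q2, Q3, Q4, Q5 (k = 4).
ΣVar(i) = 1.10 + 2.25 + 1.51 + 2.28 = 7.14
σ²_T = 7.14 + 2 × 3.86 = 14.86
α (item deleted) = (4/3)·(1 − 7.14/14.86) = 0.693

coefficient alpha = 0.693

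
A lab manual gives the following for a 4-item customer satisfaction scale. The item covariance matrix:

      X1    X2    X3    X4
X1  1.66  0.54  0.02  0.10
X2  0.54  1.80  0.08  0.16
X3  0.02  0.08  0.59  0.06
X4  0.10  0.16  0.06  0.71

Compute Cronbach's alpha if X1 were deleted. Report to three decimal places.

Remaining items: X2, X3, X4 (k = 3).
ΣVar(i) = 1.80 + 0.59 + 0.71 = 3.10
σ²_total = 3.10 + 2 × 0.30 = 3.70
α (item deleted) = (3/2)·(1 − 3.10/3.70) = 0.243

α = 0.243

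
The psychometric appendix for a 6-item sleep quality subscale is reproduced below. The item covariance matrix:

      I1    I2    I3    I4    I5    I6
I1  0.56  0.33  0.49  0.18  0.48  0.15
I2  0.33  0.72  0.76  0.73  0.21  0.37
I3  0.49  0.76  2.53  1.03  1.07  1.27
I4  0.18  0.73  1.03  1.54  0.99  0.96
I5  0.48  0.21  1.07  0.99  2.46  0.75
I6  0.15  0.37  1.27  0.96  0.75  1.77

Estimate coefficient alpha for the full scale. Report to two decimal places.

Σσ²ᵢ = 0.56 + 0.72 + 2.53 + 1.54 + 2.46 + 1.77 = 9.58
Sum of off-diagonal covariances = 9.77
total variance = 9.58 + 2 × 9.77 = 29.12
α = (k/(k−1))·(1 − Σσ²ᵢ/total variance) = (6/5)·(1 − 9.58/29.12) = 0.81

α = 0.81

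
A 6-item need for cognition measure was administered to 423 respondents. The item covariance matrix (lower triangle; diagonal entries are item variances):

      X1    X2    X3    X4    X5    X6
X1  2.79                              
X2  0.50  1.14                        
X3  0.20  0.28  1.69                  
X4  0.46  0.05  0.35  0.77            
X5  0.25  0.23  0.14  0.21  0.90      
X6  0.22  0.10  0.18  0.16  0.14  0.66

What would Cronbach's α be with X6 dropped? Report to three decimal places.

α = 0.529

Remaining items: X1, X2, X3, X4, X5 (k = 5).
Σσᵢ² = 2.79 + 1.14 + 1.69 + 0.77 + 0.90 = 7.29
Var(T) = 7.29 + 2 × 2.67 = 12.63
α (item deleted) = (5/4)·(1 − 7.29/12.63) = 0.529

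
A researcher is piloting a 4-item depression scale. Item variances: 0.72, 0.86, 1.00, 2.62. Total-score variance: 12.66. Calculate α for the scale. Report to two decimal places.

sum of item variances = 0.72 + 0.86 + 1.00 + 2.62 = 5.20
α = (k/(k−1))·(1 − sum of item variances/Var(T)) = (4/3)·(1 − 5.20/12.66) = 0.79

α = 0.79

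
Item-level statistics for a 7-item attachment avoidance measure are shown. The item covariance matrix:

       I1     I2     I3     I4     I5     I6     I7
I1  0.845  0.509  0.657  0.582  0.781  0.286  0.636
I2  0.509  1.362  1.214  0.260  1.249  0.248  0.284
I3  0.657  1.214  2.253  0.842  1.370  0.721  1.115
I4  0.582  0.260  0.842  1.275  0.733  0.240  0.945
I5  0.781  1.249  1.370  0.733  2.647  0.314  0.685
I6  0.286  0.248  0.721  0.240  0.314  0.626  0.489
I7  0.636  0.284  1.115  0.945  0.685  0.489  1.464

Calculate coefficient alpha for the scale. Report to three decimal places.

α = 0.852

Σσ²ᵢ = 0.845 + 1.362 + 2.253 + 1.275 + 2.647 + 0.626 + 1.464 = 10.472
Sum of off-diagonal covariances = 14.160
σ²_total = 10.472 + 2 × 14.160 = 38.792
α = (k/(k−1))·(1 − Σσ²ᵢ/σ²_total) = (7/6)·(1 − 10.472/38.792) = 0.852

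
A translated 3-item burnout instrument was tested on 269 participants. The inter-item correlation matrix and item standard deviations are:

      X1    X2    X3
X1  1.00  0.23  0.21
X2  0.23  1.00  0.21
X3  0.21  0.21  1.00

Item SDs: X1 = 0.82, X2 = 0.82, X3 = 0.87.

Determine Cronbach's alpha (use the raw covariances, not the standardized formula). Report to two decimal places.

Σσ²ᵢ = 0.82² + 0.82² + 0.87² = 2.1017
Covariances σ_ij = r_ij · s_i · s_j:
  σ(X1,X2) = 0.23 × 0.82 × 0.82 = 0.1547
  σ(X1,X3) = 0.21 × 0.82 × 0.87 = 0.1498
  σ(X2,X3) = 0.21 × 0.82 × 0.87 = 0.1498
σ²_T = Σσ²ᵢ + 2·Σσ_ij = 2.1017 + 2 × 0.4543 = 3.0103
α = (3/2)·(1 − 2.1017/3.0103) = 0.45

α = 0.45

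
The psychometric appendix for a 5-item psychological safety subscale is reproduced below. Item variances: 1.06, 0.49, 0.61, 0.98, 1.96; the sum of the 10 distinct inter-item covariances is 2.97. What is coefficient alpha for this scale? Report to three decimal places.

Σσ²ᵢ = 1.06 + 0.49 + 0.61 + 0.98 + 1.96 = 5.10
Sum of distinct covariances = 2.97
total variance = Σσ²ᵢ + 2·Σcov = 5.10 + 2 × 2.97 = 11.04
α = (5/4)·(1 − 5.10/11.04) = 0.673

α = 0.673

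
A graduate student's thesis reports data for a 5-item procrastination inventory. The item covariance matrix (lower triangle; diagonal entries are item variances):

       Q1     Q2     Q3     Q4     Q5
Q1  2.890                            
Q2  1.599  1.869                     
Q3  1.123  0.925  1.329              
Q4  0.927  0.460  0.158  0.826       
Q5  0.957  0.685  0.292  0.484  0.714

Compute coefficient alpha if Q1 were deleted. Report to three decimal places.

Remaining items: Q2, Q3, Q4, Q5 (k = 4).
ΣVar(i) = 1.869 + 1.329 + 0.826 + 0.714 = 4.738
σ²_T = 4.738 + 2 × 3.004 = 10.746
α (item deleted) = (4/3)·(1 − 4.738/10.746) = 0.745

α = 0.745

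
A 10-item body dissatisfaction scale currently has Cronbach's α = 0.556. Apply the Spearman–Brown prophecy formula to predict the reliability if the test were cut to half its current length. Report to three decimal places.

Length factor m = 1/2
α' = m·α / (1 − (1−m)·α)
   = 1/2 × 0.556 / (1 − (1 − 1/2) × 0.556)
   = 0.2780 / 0.7220 = 0.385

predicted reliability = 0.385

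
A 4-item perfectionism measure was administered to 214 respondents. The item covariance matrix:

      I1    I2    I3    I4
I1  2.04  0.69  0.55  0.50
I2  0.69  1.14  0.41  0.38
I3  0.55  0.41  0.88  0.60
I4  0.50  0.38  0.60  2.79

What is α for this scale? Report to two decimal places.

sum of item variances = 2.04 + 1.14 + 0.88 + 2.79 = 6.85
Sum of off-diagonal covariances = 3.13
σ²_total = 6.85 + 2 × 3.13 = 13.11
α = (k/(k−1))·(1 − sum of item variances/σ²_total) = (4/3)·(1 − 6.85/13.11) = 0.64

α = 0.64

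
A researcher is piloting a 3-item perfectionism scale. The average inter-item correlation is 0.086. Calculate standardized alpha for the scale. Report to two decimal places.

α = 0.22

Standardized α = k·r̄ / (1 + (k−1)·r̄) = 3 × 0.086 / (1 + 2 × 0.086)
  = 0.2580 / 1.1720 = 0.22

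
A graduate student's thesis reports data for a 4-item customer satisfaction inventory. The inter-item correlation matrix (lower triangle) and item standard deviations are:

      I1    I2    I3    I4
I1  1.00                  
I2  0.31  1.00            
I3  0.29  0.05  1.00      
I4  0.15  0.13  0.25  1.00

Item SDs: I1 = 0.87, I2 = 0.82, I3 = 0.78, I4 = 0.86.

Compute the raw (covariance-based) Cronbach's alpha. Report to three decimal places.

Cronbach's alpha = 0.496

Σσ²ᵢ = 0.87² + 0.82² + 0.78² + 0.86² = 2.7773
Covariances σ_ij = r_ij · s_i · s_j:
  σ(I1,I2) = 0.31 × 0.87 × 0.82 = 0.2212
  σ(I1,I3) = 0.29 × 0.87 × 0.78 = 0.1968
  σ(I1,I4) = 0.15 × 0.87 × 0.86 = 0.1122
  σ(I2,I3) = 0.05 × 0.82 × 0.78 = 0.0320
  σ(I2,I4) = 0.13 × 0.82 × 0.86 = 0.0917
  σ(I3,I4) = 0.25 × 0.78 × 0.86 = 0.1677
σ²_T = Σσ²ᵢ + 2·Σσ_ij = 2.7773 + 2 × 0.8216 = 4.4205
α = (4/3)·(1 − 2.7773/4.4205) = 0.496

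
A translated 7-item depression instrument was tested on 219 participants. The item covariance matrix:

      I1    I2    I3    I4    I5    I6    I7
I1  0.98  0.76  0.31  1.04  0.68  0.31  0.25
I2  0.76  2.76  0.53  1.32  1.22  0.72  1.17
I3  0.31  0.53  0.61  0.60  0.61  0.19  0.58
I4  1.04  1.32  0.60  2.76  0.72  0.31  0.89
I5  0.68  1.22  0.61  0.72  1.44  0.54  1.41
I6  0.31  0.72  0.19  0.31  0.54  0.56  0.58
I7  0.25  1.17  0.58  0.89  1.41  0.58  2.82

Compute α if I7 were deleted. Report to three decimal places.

α = 0.821

Remaining items: I1, I2, I3, I4, I5, I6 (k = 6).
Σσᵢ² = 0.98 + 2.76 + 0.61 + 2.76 + 1.44 + 0.56 = 9.11
total variance = 9.11 + 2 × 9.86 = 28.83
α (item deleted) = (6/5)·(1 − 9.11/28.83) = 0.821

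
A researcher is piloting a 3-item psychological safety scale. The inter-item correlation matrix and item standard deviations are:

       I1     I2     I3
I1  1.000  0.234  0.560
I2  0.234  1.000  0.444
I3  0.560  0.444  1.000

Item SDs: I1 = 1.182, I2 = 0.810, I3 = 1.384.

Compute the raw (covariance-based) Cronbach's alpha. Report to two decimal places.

Σσ²ᵢ = 1.182² + 0.810² + 1.384² = 3.9687
Covariances σ_ij = r_ij · s_i · s_j:
  σ(I1,I2) = 0.234 × 1.182 × 0.810 = 0.2240
  σ(I1,I3) = 0.560 × 1.182 × 1.384 = 0.9161
  σ(I2,I3) = 0.444 × 0.810 × 1.384 = 0.4977
σ²_T = Σσ²ᵢ + 2·Σσ_ij = 3.9687 + 2 × 1.6378 = 7.2443
α = (3/2)·(1 − 3.9687/7.2443) = 0.68

Cronbach's alpha = 0.68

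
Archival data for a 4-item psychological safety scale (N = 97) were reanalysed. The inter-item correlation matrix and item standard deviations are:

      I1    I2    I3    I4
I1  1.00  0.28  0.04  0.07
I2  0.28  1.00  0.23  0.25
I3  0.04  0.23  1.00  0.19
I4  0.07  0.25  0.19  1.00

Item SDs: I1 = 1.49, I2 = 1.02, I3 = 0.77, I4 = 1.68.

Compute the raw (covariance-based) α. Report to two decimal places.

Σσ²ᵢ = 1.49² + 1.02² + 0.77² + 1.68² = 6.6758
Covariances σ_ij = r_ij · s_i · s_j:
  σ(I1,I2) = 0.28 × 1.49 × 1.02 = 0.4255
  σ(I1,I3) = 0.04 × 1.49 × 0.77 = 0.0459
  σ(I1,I4) = 0.07 × 1.49 × 1.68 = 0.1752
  σ(I2,I3) = 0.23 × 1.02 × 0.77 = 0.1806
  σ(I2,I4) = 0.25 × 1.02 × 1.68 = 0.4284
  σ(I3,I4) = 0.19 × 0.77 × 1.68 = 0.2458
σ²_T = Σσ²ᵢ + 2·Σσ_ij = 6.6758 + 2 × 1.5014 = 9.6786
α = (4/3)·(1 − 6.6758/9.6786) = 0.41

α = 0.41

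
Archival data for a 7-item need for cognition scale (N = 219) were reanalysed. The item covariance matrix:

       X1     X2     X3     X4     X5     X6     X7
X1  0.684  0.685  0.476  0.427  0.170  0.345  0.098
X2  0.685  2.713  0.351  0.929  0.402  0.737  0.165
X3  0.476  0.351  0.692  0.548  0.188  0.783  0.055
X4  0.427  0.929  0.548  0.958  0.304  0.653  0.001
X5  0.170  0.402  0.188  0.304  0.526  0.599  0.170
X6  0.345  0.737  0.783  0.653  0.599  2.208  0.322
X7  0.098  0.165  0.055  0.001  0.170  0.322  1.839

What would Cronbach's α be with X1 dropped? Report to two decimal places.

Cronbach's α = 0.70

Remaining items: X2, X3, X4, X5, X6, X7 (k = 6).
Σσ²ᵢ = 2.713 + 0.692 + 0.958 + 0.526 + 2.208 + 1.839 = 8.936
σ²_T = 8.936 + 2 × 6.207 = 21.350
α (item deleted) = (6/5)·(1 − 8.936/21.350) = 0.70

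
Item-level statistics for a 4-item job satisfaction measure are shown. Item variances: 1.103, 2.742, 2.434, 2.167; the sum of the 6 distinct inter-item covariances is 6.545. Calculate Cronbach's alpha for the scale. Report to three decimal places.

Σσᵢ² = 1.103 + 2.742 + 2.434 + 2.167 = 8.446
Sum of distinct covariances = 6.545
total variance = Σσᵢ² + 2·Σcov = 8.446 + 2 × 6.545 = 21.536
α = (4/3)·(1 − 8.446/21.536) = 0.810

α = 0.810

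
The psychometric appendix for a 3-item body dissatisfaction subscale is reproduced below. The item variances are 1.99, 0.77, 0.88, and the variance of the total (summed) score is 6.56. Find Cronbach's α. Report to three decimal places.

Σσ²ᵢ = 1.99 + 0.77 + 0.88 = 3.64
α = (k/(k−1))·(1 − Σσ²ᵢ/total variance) = (3/2)·(1 − 3.64/6.56) = 0.668

α = 0.668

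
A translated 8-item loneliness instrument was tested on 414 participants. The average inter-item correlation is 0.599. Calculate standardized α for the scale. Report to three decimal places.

standardized α = 0.923

Standardized α = k·r̄ / (1 + (k−1)·r̄) = 8 × 0.599 / (1 + 7 × 0.599)
  = 4.7920 / 5.1930 = 0.923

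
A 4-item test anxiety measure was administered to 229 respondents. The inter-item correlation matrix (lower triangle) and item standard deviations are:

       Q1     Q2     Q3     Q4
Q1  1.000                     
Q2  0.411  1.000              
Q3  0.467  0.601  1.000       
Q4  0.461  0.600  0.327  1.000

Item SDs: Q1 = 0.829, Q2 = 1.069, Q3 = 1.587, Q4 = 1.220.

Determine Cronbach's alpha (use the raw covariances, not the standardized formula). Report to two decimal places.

Σσ²ᵢ = 0.829² + 1.069² + 1.587² + 1.220² = 5.8370
Covariances σ_ij = r_ij · s_i · s_j:
  σ(Q1,Q2) = 0.411 × 0.829 × 1.069 = 0.3642
  σ(Q1,Q3) = 0.467 × 0.829 × 1.587 = 0.6144
  σ(Q1,Q4) = 0.461 × 0.829 × 1.220 = 0.4662
  σ(Q2,Q3) = 0.601 × 1.069 × 1.587 = 1.0196
  σ(Q2,Q4) = 0.600 × 1.069 × 1.220 = 0.7825
  σ(Q3,Q4) = 0.327 × 1.587 × 1.220 = 0.6331
σ²_T = Σσ²ᵢ + 2·Σσ_ij = 5.8370 + 2 × 3.8800 = 13.5970
α = (4/3)·(1 − 5.8370/13.5970) = 0.76

Cronbach's alpha = 0.76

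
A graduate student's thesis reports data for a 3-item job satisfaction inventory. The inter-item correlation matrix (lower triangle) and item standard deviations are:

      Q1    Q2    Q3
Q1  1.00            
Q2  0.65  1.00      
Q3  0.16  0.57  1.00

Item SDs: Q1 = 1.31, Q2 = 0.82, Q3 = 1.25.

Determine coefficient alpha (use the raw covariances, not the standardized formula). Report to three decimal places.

Σσ²ᵢ = 1.31² + 0.82² + 1.25² = 3.9510
Covariances σ_ij = r_ij · s_i · s_j:
  σ(Q1,Q2) = 0.65 × 1.31 × 0.82 = 0.6982
  σ(Q1,Q3) = 0.16 × 1.31 × 1.25 = 0.2620
  σ(Q2,Q3) = 0.57 × 0.82 × 1.25 = 0.5842
σ²_T = Σσ²ᵢ + 2·Σσ_ij = 3.9510 + 2 × 1.5444 = 7.0398
α = (3/2)·(1 − 3.9510/7.0398) = 0.658

α = 0.658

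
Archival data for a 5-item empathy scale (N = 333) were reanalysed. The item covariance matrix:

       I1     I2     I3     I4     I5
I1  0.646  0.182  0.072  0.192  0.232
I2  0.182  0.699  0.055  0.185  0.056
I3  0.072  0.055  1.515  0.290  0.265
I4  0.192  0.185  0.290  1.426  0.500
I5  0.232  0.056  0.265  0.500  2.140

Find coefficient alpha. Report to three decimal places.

sum of item variances = 0.646 + 0.699 + 1.515 + 1.426 + 2.140 = 6.426
Sum of off-diagonal covariances = 2.029
total variance = 6.426 + 2 × 2.029 = 10.484
α = (k/(k−1))·(1 − sum of item variances/total variance) = (5/4)·(1 − 6.426/10.484) = 0.484

coefficient alpha = 0.484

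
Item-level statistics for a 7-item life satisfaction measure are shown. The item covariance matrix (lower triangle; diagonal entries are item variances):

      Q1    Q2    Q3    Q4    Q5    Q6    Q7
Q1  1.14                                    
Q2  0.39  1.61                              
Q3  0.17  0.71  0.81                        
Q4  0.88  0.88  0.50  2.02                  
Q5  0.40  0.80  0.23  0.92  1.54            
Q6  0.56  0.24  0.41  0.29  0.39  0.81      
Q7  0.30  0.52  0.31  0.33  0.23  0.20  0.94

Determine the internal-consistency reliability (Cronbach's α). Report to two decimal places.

Σσ²ᵢ = 1.14 + 1.61 + 0.81 + 2.02 + 1.54 + 0.81 + 0.94 = 8.87
Sum of the distinct covariances = 9.66
total variance = 8.87 + 2 × 9.66 = 28.19
α = (k/(k−1))·(1 − Σσ²ᵢ/total variance) = (7/6)·(1 − 8.87/28.19) = 0.80

Cronbach's α = 0.80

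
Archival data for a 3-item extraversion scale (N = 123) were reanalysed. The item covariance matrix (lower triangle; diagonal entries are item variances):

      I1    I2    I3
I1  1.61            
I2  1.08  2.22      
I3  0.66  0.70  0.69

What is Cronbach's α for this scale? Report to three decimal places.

Cronbach's α = 0.779

Σσᵢ² = 1.61 + 2.22 + 0.69 = 4.52
Sum of off-diagonal covariances = 2.44
Var(T) = 4.52 + 2 × 2.44 = 9.40
α = (k/(k−1))·(1 − Σσᵢ²/Var(T)) = (3/2)·(1 − 4.52/9.40) = 0.779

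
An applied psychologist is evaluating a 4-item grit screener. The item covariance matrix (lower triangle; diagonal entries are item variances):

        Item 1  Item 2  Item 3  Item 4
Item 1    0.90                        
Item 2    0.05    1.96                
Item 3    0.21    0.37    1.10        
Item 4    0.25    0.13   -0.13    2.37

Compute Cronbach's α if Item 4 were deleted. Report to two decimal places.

α = 0.36

Remaining items: Item 1, Item 2, Item 3 (k = 3).
ΣVar(i) = 0.90 + 1.96 + 1.10 = 3.96
σ²_total = 3.96 + 2 × 0.63 = 5.22
α (item deleted) = (3/2)·(1 − 3.96/5.22) = 0.36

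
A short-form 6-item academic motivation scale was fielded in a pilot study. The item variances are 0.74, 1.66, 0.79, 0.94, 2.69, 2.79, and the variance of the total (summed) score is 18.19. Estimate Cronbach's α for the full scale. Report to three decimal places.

Cronbach's α = 0.566

ΣVar(i) = 0.74 + 1.66 + 0.79 + 0.94 + 2.69 + 2.79 = 9.61
α = (k/(k−1))·(1 − ΣVar(i)/σ²_total) = (6/5)·(1 − 9.61/18.19) = 0.566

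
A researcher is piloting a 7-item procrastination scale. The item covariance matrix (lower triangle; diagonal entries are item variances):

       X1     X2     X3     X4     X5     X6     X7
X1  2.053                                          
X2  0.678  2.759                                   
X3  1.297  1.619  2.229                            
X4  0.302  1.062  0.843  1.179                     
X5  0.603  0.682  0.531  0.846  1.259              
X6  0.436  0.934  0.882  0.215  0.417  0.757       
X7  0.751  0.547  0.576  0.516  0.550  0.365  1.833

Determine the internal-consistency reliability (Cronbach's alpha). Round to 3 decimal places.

Σσ²ᵢ = 2.053 + 2.759 + 2.229 + 1.179 + 1.259 + 0.757 + 1.833 = 12.069
Sum of off-diagonal covariances = 14.652
Var(T) = 12.069 + 2 × 14.652 = 41.373
α = (k/(k−1))·(1 − Σσ²ᵢ/Var(T)) = (7/6)·(1 − 12.069/41.373) = 0.826

α = 0.826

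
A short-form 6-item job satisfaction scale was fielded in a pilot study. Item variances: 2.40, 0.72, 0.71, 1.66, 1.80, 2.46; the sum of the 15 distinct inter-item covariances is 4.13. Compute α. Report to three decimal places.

α = 0.550

Σσ²ᵢ = 2.40 + 0.72 + 0.71 + 1.66 + 1.80 + 2.46 = 9.75
Sum of distinct covariances = 4.13
total variance = Σσ²ᵢ + 2·Σcov = 9.75 + 2 × 4.13 = 18.01
α = (6/5)·(1 − 9.75/18.01) = 0.550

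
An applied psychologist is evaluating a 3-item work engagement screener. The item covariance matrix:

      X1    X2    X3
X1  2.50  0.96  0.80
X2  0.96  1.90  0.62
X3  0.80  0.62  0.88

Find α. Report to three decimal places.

Σσᵢ² = 2.50 + 1.90 + 0.88 = 5.28
Sum of the distinct covariances = 2.38
Var(T) = 5.28 + 2 × 2.38 = 10.04
α = (k/(k−1))·(1 − Σσᵢ²/Var(T)) = (3/2)·(1 − 5.28/10.04) = 0.711

α = 0.711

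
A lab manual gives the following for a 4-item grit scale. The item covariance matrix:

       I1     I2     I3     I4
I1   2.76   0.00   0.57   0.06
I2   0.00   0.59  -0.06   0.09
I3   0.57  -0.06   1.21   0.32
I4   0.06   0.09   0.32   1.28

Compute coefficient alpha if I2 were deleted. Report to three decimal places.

coefficient alpha = 0.399

Remaining items: I1, I3, I4 (k = 3).
ΣVar(i) = 2.76 + 1.21 + 1.28 = 5.25
Var(T) = 5.25 + 2 × 0.95 = 7.15
α (item deleted) = (3/2)·(1 − 5.25/7.15) = 0.399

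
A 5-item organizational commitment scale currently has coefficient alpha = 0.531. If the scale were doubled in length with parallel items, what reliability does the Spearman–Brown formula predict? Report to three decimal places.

predicted reliability = 0.694

Length factor m = 2
α' = m·α / (1 + (m−1)·α)
   = 2 × 0.531 / (1 + (2 − 1) × 0.531)
   = 1.0620 / 1.5310 = 0.694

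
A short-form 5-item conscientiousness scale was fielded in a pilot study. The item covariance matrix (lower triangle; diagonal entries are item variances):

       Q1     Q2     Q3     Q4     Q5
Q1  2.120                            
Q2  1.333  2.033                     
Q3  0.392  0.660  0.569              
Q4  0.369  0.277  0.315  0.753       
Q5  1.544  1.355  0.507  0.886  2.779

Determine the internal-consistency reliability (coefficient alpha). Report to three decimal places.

α = 0.812

sum of item variances = 2.120 + 2.033 + 0.569 + 0.753 + 2.779 = 8.254
Σ_{i<j} σ_ij = 7.638
σ²_total = 8.254 + 2 × 7.638 = 23.530
α = (k/(k−1))·(1 − sum of item variances/σ²_total) = (5/4)·(1 − 8.254/23.530) = 0.812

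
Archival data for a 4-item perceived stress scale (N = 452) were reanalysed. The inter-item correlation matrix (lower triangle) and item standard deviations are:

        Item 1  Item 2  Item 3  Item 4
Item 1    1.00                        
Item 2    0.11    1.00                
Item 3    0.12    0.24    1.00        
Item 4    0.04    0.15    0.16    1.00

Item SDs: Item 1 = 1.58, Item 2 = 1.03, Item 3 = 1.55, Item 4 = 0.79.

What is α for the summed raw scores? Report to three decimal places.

Σσ²ᵢ = 1.58² + 1.03² + 1.55² + 0.79² = 6.5839
Covariances σ_ij = r_ij · s_i · s_j:
  σ(Item 1,Item 2) = 0.11 × 1.58 × 1.03 = 0.1790
  σ(Item 1,Item 3) = 0.12 × 1.58 × 1.55 = 0.2939
  σ(Item 1,Item 4) = 0.04 × 1.58 × 0.79 = 0.0499
  σ(Item 2,Item 3) = 0.24 × 1.03 × 1.55 = 0.3832
  σ(Item 2,Item 4) = 0.15 × 1.03 × 0.79 = 0.1221
  σ(Item 3,Item 4) = 0.16 × 1.55 × 0.79 = 0.1959
σ²_T = Σσ²ᵢ + 2·Σσ_ij = 6.5839 + 2 × 1.2240 = 9.0319
α = (4/3)·(1 − 6.5839/9.0319) = 0.361

α = 0.361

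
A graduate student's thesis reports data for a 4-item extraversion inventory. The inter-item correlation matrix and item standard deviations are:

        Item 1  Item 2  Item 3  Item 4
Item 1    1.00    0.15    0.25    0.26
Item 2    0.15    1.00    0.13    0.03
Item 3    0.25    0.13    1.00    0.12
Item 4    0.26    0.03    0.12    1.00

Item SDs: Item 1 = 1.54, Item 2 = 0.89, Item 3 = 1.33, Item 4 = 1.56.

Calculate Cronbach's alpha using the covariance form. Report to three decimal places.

Σσ²ᵢ = 1.54² + 0.89² + 1.33² + 1.56² = 7.3662
Covariances σ_ij = r_ij · s_i · s_j:
  σ(Item 1,Item 2) = 0.15 × 1.54 × 0.89 = 0.2056
  σ(Item 1,Item 3) = 0.25 × 1.54 × 1.33 = 0.5121
  σ(Item 1,Item 4) = 0.26 × 1.54 × 1.56 = 0.6246
  σ(Item 2,Item 3) = 0.13 × 0.89 × 1.33 = 0.1539
  σ(Item 2,Item 4) = 0.03 × 0.89 × 1.56 = 0.0417
  σ(Item 3,Item 4) = 0.12 × 1.33 × 1.56 = 0.2490
σ²_T = Σσ²ᵢ + 2·Σσ_ij = 7.3662 + 2 × 1.7869 = 10.9400
α = (4/3)·(1 − 7.3662/10.9400) = 0.436

Cronbach's alpha = 0.436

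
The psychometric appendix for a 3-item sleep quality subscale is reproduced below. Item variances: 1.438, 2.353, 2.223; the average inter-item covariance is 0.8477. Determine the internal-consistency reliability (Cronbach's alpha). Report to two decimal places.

ΣVar(i) = 1.438 + 2.353 + 2.223 = 6.014
Sum of the 3 distinct covariances = 3 × 0.8477 = 2.5431
Var(T) = ΣVar(i) + 2·Σcov = 6.014 + 2 × 2.5431 = 11.1002
α = (3/2)·(1 − 6.014/11.1002) = 0.69

α = 0.69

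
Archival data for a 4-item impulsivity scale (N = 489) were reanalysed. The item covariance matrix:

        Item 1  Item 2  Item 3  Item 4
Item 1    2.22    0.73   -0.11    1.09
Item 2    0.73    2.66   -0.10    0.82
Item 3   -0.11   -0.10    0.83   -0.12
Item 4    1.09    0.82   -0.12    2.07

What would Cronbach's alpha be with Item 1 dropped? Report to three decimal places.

Cronbach's alpha = 0.266

Remaining items: Item 2, Item 3, Item 4 (k = 3).
Σσ²ᵢ = 2.66 + 0.83 + 2.07 = 5.56
total variance = 5.56 + 2 × 0.60 = 6.76
α (item deleted) = (3/2)·(1 − 5.56/6.76) = 0.266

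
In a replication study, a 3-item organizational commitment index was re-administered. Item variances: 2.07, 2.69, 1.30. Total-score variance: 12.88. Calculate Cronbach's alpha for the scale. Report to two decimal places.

α = 0.79

Σσᵢ² = 2.07 + 2.69 + 1.30 = 6.06
α = (k/(k−1))·(1 − Σσᵢ²/total variance) = (3/2)·(1 − 6.06/12.88) = 0.79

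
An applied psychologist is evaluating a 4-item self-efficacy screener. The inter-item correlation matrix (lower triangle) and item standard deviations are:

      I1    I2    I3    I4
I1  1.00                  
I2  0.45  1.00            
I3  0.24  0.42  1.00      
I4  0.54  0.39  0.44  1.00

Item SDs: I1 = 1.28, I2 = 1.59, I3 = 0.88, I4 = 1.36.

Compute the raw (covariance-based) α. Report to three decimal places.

α = 0.728

Σσ²ᵢ = 1.28² + 1.59² + 0.88² + 1.36² = 6.7905
Covariances σ_ij = r_ij · s_i · s_j:
  σ(I1,I2) = 0.45 × 1.28 × 1.59 = 0.9158
  σ(I1,I3) = 0.24 × 1.28 × 0.88 = 0.2703
  σ(I1,I4) = 0.54 × 1.28 × 1.36 = 0.9400
  σ(I2,I3) = 0.42 × 1.59 × 0.88 = 0.5877
  σ(I2,I4) = 0.39 × 1.59 × 1.36 = 0.8433
  σ(I3,I4) = 0.44 × 0.88 × 1.36 = 0.5266
σ²_T = Σσ²ᵢ + 2·Σσ_ij = 6.7905 + 2 × 4.0837 = 14.9579
α = (4/3)·(1 − 6.7905/14.9579) = 0.728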